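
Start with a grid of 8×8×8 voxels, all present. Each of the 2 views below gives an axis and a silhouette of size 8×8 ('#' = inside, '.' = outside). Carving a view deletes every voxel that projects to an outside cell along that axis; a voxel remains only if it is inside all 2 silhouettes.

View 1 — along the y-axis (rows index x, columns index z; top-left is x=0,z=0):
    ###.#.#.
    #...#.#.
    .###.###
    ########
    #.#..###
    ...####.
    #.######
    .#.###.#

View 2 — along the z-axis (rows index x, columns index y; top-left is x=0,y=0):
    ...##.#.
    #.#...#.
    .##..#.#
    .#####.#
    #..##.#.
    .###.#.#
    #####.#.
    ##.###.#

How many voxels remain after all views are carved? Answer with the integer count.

|visual hull| = 208

before carving: 512 voxels (8×8×8)
[1] y-view keeps 43 columns → grid now 344
[2] z-view keeps 37 columns → grid now 208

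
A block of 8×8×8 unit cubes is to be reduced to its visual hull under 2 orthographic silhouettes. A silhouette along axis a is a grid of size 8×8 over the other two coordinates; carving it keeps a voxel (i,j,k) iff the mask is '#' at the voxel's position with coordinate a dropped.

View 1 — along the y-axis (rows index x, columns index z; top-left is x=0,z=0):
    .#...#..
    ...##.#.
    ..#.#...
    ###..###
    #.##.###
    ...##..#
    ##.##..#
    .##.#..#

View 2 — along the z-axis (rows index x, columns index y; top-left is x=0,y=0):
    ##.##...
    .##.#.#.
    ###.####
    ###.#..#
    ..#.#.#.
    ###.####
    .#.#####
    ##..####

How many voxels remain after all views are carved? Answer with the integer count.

initial block: 8^3 = 512
V1 y: intersect with XZ mask (31 set) -- 248 left
V2 z: intersect with XY mask (42 set) -- 157 left

voxel count = 157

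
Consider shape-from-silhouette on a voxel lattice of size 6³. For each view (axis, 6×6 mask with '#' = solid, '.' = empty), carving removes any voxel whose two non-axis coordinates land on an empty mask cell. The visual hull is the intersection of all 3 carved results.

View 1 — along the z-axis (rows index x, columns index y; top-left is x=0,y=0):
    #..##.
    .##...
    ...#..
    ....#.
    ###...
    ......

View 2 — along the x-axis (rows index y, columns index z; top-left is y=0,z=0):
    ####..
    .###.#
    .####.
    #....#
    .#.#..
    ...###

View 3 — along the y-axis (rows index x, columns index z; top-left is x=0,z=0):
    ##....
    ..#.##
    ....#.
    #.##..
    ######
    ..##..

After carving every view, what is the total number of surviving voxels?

21 voxels

full grid |V| = 216
V1 z: intersect with XY mask (10 set) -- 60 left
V2 x: intersect with YZ mask (19 set) -- 32 left
V3 y: intersect with XZ mask (17 set) -- 21 left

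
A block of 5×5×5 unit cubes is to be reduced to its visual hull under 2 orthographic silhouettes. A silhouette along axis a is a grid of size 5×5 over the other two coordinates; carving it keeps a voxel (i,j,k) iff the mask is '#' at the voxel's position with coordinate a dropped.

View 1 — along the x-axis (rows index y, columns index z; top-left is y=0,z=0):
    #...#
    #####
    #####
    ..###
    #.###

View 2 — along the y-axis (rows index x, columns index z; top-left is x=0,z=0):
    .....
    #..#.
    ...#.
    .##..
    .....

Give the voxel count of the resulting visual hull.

|visual hull| = 18

start: 5×5×5 = 125 voxels
after view 1 [x-axis, 19 of 25 cells solid] → remaining = 95
after view 2 [y-axis, 5 of 25 cells solid] → remaining = 18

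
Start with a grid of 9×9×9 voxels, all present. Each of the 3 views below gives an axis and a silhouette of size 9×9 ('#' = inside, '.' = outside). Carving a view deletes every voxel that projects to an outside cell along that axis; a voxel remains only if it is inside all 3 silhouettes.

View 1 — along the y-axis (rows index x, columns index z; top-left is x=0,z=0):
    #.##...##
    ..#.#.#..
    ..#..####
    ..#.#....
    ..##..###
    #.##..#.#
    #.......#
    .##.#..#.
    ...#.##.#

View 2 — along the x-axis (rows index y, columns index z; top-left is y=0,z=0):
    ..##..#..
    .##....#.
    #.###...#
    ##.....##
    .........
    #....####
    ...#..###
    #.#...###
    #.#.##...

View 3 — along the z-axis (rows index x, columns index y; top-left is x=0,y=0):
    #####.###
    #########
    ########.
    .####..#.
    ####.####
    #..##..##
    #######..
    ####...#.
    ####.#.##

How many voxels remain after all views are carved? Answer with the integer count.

115 voxels

initial block: 9^3 = 729
  1. axis=1 (XZ plane), |mask|=35  ⇒  voxels=315
  2. axis=0 (YZ plane), |mask|=33  ⇒  voxels=144
  3. axis=2 (XY plane), |mask|=62  ⇒  voxels=115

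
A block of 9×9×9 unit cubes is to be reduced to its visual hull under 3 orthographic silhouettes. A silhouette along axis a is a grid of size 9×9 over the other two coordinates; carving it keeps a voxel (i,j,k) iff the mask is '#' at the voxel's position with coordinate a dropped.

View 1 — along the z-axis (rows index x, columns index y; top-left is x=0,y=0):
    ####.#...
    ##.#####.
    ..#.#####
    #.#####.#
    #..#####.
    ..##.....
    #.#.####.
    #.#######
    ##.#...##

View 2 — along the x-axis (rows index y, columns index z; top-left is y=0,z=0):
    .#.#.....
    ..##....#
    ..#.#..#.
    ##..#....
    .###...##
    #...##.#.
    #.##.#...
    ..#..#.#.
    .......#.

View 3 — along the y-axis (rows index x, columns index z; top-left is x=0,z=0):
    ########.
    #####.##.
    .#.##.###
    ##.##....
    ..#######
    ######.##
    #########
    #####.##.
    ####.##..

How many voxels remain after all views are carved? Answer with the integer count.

start: 9×9×9 = 729 voxels
  1. axis=2 (XY plane), |mask|=52  ⇒  voxels=468
  2. axis=0 (YZ plane), |mask|=28  ⇒  voxels=166
  3. axis=1 (XZ plane), |mask|=62  ⇒  voxels=127

voxel count = 127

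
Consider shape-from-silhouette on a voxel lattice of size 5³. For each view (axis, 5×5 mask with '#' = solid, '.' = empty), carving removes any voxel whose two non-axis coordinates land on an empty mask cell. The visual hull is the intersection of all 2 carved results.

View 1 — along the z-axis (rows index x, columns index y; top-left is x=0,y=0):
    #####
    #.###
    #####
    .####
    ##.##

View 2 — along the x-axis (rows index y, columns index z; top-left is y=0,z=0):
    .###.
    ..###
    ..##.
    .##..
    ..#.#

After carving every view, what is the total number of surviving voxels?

remaining voxels: 52

start: 5×5×5 = 125 voxels
[1] z-view keeps 22 columns → grid now 110
[2] x-view keeps 12 columns → grid now 52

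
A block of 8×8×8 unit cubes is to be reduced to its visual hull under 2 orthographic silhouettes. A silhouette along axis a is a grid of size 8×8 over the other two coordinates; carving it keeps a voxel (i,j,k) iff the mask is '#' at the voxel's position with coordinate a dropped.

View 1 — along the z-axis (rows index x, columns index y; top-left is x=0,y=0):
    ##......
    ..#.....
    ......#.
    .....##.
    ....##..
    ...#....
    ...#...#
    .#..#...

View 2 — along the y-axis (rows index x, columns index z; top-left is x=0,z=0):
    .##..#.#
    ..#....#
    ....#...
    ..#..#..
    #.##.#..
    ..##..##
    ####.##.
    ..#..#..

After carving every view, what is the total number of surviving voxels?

initial block: 8^3 = 512
after view 1 [z-axis, 13 of 64 cells solid] → remaining = 104
after view 2 [y-axis, 25 of 64 cells solid] → remaining = 43

voxel count = 43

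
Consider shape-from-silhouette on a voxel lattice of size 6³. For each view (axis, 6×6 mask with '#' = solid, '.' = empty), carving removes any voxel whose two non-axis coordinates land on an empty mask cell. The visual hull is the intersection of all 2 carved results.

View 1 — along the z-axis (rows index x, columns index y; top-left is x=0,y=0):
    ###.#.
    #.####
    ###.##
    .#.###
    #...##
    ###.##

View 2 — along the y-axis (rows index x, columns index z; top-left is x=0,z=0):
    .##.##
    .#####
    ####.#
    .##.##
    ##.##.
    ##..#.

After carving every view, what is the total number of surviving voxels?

full grid |V| = 216
V1 z: intersect with XY mask (26 set) -- 156 left
V2 y: intersect with XZ mask (25 set) -- 109 left

109 voxels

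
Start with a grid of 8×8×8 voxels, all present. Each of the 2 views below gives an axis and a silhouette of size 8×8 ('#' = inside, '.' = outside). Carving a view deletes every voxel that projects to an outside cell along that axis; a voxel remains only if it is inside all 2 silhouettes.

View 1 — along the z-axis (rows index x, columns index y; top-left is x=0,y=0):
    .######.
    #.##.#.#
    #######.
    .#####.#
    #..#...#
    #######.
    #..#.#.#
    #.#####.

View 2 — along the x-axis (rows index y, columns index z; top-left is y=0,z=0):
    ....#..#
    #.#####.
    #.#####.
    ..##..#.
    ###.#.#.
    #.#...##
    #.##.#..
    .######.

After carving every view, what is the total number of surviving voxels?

full grid |V| = 512
[1] z-view keeps 44 columns → grid now 352
[2] x-view keeps 36 columns → grid now 189

|visual hull| = 189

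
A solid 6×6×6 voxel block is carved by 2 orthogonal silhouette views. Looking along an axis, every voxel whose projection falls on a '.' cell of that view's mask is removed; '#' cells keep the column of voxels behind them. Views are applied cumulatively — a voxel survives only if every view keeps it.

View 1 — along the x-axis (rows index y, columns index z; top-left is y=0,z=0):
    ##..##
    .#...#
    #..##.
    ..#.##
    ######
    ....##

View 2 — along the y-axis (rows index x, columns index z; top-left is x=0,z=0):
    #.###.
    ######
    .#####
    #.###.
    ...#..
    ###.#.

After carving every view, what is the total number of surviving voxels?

remaining voxels: 76

before carving: 216 voxels (6×6×6)
step 1: project along x, AND mask (20/36) → |grid| = 120
step 2: project along y, AND mask (24/36) → |grid| = 76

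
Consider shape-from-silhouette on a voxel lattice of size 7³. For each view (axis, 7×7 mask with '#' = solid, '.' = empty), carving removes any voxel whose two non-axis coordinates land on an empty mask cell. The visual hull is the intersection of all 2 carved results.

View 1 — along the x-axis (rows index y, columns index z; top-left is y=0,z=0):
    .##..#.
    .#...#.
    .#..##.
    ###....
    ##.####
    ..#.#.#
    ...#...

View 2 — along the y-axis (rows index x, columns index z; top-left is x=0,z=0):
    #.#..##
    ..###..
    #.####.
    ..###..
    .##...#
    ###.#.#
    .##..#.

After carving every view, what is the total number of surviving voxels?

78 voxels

initial block: 7^3 = 343
carve view 1 (along x, YZ-mask fill 21/49): 147 voxels remain
carve view 2 (along y, XZ-mask fill 26/49): 78 voxels remain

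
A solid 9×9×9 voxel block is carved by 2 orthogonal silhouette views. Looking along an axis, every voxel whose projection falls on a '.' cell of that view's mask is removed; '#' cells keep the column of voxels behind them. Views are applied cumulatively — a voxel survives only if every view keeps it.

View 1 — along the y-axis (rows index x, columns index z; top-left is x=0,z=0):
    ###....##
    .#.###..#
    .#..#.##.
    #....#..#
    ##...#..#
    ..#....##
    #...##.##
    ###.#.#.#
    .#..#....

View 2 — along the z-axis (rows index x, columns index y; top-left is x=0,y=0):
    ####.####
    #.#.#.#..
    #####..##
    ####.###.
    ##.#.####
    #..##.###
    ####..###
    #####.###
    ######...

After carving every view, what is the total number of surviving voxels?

initial block: 9^3 = 729
[1] y-view keeps 37 columns → grid now 333
[2] z-view keeps 60 columns → grid now 250

250 voxels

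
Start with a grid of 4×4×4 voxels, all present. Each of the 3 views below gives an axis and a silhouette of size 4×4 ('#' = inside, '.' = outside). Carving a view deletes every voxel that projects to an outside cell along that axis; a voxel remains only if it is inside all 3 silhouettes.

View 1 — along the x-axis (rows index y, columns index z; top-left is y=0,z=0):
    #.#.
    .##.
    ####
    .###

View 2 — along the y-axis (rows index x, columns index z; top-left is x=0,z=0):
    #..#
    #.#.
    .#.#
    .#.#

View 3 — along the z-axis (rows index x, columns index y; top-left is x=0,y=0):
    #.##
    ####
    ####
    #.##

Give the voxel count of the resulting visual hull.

19 voxels

initial block: 4^3 = 64
carve view 1 (along x, YZ-mask fill 11/16): 44 voxels remain
carve view 2 (along y, XZ-mask fill 8/16): 20 voxels remain
carve view 3 (along z, XY-mask fill 14/16): 19 voxels remain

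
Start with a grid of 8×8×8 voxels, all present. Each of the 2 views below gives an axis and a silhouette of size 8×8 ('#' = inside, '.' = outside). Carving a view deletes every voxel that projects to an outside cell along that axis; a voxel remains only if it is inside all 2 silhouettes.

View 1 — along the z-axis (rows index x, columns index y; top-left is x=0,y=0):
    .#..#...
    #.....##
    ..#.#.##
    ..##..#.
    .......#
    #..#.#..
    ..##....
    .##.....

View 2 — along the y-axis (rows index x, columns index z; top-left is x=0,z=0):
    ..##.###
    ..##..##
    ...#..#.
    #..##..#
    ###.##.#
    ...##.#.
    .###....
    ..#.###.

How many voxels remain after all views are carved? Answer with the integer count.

full grid |V| = 512
step 1: project along z, AND mask (20/64) → |grid| = 160
step 2: project along y, AND mask (31/64) → |grid| = 71

|visual hull| = 71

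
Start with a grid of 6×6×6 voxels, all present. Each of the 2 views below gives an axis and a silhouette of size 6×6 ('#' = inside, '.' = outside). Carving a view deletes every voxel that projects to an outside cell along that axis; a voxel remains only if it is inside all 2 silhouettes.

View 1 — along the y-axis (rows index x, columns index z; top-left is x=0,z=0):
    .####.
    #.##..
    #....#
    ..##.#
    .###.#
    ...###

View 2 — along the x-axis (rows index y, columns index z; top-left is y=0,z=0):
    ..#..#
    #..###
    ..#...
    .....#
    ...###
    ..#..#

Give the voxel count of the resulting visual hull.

|visual hull| = 48

start: 6×6×6 = 216 voxels
after view 1 [y-axis, 19 of 36 cells solid] → remaining = 114
after view 2 [x-axis, 13 of 36 cells solid] → remaining = 48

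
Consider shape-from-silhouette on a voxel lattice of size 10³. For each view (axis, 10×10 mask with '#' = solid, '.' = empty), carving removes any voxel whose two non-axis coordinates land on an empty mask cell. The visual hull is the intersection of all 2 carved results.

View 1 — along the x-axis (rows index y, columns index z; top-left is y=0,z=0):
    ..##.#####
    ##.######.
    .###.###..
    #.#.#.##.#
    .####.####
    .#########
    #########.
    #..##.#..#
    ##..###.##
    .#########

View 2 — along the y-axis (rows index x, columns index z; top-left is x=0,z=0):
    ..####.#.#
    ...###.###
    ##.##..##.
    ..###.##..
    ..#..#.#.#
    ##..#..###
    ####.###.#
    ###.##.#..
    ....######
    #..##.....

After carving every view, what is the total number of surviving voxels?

before carving: 1000 voxels (10×10×10)
  1. axis=0 (YZ plane), |mask|=74  ⇒  voxels=740
  2. axis=1 (XZ plane), |mask|=56  ⇒  voxels=414

voxel count = 414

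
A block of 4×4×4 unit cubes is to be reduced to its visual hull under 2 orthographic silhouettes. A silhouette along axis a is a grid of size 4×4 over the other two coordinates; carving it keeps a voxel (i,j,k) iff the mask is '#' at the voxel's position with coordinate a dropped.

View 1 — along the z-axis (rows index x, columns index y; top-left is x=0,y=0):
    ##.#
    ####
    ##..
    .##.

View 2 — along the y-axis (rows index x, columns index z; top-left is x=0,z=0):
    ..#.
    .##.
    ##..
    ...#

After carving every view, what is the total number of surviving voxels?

full grid |V| = 64
after view 1 [z-axis, 11 of 16 cells solid] → remaining = 44
after view 2 [y-axis, 6 of 16 cells solid] → remaining = 17

voxel count = 17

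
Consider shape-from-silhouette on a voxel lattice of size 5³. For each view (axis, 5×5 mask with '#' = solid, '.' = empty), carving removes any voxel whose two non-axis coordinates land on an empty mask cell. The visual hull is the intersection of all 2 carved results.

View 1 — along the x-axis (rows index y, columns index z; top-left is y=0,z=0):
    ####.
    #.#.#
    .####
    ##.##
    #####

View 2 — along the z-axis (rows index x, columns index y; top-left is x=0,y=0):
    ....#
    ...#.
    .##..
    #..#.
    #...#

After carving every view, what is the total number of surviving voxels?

initial block: 5^3 = 125
  1. axis=0 (YZ plane), |mask|=20  ⇒  voxels=100
  2. axis=2 (XY plane), |mask|=8  ⇒  voxels=33

33 voxels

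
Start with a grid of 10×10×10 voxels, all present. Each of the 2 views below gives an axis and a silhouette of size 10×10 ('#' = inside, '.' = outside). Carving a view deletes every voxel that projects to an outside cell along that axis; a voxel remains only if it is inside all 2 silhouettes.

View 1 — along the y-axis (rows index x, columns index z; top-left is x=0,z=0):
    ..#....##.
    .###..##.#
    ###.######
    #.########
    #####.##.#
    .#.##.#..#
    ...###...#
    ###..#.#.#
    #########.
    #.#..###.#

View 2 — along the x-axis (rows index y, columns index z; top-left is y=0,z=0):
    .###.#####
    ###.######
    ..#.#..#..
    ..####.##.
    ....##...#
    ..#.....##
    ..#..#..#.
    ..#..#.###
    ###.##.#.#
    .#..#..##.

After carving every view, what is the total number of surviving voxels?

before carving: 1000 voxels (10×10×10)
V1 y: intersect with XZ mask (65 set) -- 650 left
V2 x: intersect with YZ mask (51 set) -- 336 left

|visual hull| = 336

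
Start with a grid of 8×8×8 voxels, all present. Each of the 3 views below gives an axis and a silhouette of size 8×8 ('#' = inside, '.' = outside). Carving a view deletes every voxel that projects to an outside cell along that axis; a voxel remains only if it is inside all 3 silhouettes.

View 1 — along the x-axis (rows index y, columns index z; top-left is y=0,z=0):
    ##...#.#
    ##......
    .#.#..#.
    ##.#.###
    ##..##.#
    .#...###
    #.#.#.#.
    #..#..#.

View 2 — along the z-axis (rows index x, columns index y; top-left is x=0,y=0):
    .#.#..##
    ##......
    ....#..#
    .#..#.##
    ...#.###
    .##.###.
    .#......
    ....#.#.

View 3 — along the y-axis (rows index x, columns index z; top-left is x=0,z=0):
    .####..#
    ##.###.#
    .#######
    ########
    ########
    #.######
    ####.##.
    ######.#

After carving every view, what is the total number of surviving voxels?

start: 8×8×8 = 512 voxels
after view 1 [x-axis, 31 of 64 cells solid] → remaining = 248
after view 2 [z-axis, 24 of 64 cells solid] → remaining = 89
after view 3 [y-axis, 54 of 64 cells solid] → remaining = 74

remaining voxels: 74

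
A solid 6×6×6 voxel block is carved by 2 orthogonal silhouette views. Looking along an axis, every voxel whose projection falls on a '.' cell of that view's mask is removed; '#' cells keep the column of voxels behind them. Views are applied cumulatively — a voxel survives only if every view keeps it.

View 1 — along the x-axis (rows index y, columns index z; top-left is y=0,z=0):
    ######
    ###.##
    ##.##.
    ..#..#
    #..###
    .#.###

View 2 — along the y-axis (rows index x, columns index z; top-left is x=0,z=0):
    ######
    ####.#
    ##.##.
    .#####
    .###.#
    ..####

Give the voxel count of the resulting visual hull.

initial block: 6^3 = 216
carve view 1 (along x, YZ-mask fill 25/36): 150 voxels remain
carve view 2 (along y, XZ-mask fill 28/36): 116 voxels remain

|visual hull| = 116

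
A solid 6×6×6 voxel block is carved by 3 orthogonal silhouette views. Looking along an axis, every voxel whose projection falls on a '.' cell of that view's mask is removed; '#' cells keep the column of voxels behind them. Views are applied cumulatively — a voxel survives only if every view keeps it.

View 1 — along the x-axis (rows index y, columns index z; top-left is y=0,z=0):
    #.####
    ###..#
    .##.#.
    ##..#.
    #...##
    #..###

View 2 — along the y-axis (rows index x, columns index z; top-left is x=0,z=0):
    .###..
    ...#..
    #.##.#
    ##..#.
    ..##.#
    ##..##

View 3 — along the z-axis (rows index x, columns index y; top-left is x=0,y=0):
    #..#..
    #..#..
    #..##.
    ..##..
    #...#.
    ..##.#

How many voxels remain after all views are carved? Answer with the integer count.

start: 6×6×6 = 216 voxels
step 1: project along x, AND mask (22/36) → |grid| = 132
step 2: project along y, AND mask (18/36) → |grid| = 63
step 3: project along z, AND mask (14/36) → |grid| = 28

28 voxels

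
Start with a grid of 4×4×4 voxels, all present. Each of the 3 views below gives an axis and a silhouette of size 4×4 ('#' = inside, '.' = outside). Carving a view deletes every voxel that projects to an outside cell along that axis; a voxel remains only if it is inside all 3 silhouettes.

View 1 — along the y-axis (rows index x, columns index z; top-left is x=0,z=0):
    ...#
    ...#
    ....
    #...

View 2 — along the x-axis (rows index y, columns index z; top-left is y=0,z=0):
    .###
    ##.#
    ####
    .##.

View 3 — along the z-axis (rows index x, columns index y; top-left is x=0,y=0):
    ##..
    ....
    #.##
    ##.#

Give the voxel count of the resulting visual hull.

before carving: 64 voxels (4×4×4)
V1 y: intersect with XZ mask (3 set) -- 12 left
V2 x: intersect with YZ mask (12 set) -- 8 left
V3 z: intersect with XY mask (8 set) -- 3 left

|visual hull| = 3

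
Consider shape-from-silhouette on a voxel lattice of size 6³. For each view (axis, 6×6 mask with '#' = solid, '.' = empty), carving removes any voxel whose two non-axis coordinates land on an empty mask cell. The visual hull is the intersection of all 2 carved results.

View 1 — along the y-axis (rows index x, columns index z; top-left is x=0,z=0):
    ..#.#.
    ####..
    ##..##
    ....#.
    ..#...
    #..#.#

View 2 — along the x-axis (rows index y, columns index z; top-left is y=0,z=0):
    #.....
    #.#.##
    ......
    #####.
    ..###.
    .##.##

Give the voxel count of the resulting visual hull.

before carving: 216 voxels (6×6×6)
step 1: project along y, AND mask (15/36) → |grid| = 90
step 2: project along x, AND mask (17/36) → |grid| = 45

voxel count = 45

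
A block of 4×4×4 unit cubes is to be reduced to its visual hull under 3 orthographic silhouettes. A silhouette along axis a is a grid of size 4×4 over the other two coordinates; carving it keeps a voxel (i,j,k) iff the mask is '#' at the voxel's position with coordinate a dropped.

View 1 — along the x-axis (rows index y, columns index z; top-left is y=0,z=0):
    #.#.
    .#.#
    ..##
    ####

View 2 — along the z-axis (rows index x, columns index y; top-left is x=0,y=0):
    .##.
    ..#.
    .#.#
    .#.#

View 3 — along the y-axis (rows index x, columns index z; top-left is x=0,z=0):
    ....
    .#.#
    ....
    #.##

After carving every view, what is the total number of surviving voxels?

remaining voxels: 5

start: 4×4×4 = 64 voxels
after view 1 [x-axis, 10 of 16 cells solid] → remaining = 40
after view 2 [z-axis, 7 of 16 cells solid] → remaining = 18
after view 3 [y-axis, 5 of 16 cells solid] → remaining = 5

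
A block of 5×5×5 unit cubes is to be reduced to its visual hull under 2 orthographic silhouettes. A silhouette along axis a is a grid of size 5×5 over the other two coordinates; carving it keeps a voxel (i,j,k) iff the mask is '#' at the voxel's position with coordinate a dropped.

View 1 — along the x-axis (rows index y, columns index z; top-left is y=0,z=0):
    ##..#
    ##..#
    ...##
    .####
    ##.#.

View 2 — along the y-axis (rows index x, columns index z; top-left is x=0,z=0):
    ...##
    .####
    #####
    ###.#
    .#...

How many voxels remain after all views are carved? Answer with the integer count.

initial block: 5^3 = 125
after view 1 [x-axis, 15 of 25 cells solid] → remaining = 75
after view 2 [y-axis, 16 of 25 cells solid] → remaining = 50

remaining voxels: 50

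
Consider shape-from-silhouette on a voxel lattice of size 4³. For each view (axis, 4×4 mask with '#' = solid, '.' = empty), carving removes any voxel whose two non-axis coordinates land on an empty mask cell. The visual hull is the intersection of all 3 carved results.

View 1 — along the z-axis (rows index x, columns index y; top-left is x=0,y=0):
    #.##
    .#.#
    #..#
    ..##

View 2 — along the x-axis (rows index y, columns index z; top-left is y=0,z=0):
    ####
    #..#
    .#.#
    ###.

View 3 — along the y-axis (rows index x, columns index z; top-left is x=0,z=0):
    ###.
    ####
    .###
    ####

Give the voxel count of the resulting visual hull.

full grid |V| = 64
  1. axis=2 (XY plane), |mask|=9  ⇒  voxels=36
  2. axis=0 (YZ plane), |mask|=11  ⇒  voxels=26
  3. axis=1 (XZ plane), |mask|=14  ⇒  voxels=22

remaining voxels: 22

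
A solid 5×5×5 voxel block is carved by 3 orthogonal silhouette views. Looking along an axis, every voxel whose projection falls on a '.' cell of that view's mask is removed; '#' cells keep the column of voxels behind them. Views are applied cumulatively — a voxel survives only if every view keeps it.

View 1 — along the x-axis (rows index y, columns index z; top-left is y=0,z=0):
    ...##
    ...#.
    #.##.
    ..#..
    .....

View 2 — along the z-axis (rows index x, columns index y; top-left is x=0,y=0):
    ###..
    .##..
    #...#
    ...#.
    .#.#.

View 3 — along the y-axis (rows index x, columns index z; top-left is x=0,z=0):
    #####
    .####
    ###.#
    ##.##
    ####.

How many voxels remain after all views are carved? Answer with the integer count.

initial block: 5^3 = 125
carve view 1 (along x, YZ-mask fill 7/25): 35 voxels remain
carve view 2 (along z, XY-mask fill 10/25): 15 voxels remain
carve view 3 (along y, XZ-mask fill 21/25): 12 voxels remain

12 voxels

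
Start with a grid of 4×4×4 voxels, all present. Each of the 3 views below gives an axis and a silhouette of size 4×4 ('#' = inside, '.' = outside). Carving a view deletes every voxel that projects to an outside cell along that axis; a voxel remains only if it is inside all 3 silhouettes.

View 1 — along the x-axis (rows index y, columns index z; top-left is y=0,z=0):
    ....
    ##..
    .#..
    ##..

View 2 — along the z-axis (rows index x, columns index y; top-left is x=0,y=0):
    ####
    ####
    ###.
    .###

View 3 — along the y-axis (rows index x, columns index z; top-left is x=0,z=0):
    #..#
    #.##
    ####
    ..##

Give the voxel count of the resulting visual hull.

remaining voxels: 7

full grid |V| = 64
V1 x: intersect with YZ mask (5 set) -- 20 left
V2 z: intersect with XY mask (14 set) -- 18 left
V3 y: intersect with XZ mask (11 set) -- 7 left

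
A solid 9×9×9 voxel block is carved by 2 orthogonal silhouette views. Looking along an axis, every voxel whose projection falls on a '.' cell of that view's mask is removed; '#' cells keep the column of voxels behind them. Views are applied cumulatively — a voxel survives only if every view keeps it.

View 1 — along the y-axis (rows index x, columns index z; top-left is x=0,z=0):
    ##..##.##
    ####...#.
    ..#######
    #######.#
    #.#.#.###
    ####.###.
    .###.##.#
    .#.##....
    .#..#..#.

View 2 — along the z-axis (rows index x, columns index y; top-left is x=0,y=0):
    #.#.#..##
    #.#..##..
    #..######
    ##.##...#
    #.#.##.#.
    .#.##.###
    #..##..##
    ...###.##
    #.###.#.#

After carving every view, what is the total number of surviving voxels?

remaining voxels: 274

start: 9×9×9 = 729 voxels
[1] y-view keeps 51 columns → grid now 459
[2] z-view keeps 48 columns → grid now 274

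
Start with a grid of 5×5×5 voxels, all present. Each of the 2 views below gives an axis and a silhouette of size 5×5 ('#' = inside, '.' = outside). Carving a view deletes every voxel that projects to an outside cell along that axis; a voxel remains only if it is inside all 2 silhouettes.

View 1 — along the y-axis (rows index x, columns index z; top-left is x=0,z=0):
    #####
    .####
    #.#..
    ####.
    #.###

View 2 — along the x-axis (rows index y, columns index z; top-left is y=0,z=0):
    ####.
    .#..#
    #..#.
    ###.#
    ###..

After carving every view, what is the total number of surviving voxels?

start: 5×5×5 = 125 voxels
carve view 1 (along y, XZ-mask fill 19/25): 95 voxels remain
carve view 2 (along x, YZ-mask fill 15/25): 57 voxels remain

57 voxels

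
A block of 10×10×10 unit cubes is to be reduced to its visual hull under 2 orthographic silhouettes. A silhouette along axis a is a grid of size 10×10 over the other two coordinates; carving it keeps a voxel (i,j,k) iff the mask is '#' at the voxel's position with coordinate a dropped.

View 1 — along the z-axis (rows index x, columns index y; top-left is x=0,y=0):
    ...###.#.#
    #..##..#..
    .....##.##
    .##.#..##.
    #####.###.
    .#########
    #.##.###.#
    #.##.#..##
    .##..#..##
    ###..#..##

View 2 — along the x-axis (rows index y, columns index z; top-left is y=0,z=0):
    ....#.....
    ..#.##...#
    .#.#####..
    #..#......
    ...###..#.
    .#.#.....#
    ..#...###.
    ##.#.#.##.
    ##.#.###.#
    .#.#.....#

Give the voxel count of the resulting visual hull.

242 voxels

full grid |V| = 1000
step 1: project along z, AND mask (59/100) → |grid| = 590
step 2: project along x, AND mask (40/100) → |grid| = 242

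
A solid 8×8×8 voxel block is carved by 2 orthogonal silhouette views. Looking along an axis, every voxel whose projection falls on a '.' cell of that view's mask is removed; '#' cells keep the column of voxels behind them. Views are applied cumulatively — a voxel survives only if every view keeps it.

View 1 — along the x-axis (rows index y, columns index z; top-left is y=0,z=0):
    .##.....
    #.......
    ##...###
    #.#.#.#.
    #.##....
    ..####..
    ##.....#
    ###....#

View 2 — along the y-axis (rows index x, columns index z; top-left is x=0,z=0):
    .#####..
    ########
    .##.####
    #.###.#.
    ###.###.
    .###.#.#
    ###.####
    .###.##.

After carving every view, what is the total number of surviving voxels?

|visual hull| = 152

initial block: 8^3 = 512
step 1: project along x, AND mask (26/64) → |grid| = 208
step 2: project along y, AND mask (47/64) → |grid| = 152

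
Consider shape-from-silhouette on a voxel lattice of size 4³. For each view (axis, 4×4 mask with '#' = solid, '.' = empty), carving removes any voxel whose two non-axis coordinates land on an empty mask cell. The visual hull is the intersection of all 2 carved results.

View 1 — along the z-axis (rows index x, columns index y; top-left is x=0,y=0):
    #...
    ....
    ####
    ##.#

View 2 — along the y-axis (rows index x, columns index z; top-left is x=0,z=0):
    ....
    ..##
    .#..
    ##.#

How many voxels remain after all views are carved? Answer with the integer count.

remaining voxels: 13

before carving: 64 voxels (4×4×4)
carve view 1 (along z, XY-mask fill 8/16): 32 voxels remain
carve view 2 (along y, XZ-mask fill 6/16): 13 voxels remain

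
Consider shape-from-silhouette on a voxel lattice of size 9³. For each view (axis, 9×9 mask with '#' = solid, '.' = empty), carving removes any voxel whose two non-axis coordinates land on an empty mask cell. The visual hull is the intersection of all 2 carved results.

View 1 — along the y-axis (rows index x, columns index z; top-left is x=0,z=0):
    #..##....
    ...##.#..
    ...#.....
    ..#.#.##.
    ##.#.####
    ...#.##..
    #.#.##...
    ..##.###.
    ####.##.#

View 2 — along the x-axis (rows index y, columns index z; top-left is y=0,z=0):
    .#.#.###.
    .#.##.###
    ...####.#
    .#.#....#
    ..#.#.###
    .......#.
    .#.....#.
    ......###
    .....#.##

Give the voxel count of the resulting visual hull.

start: 9×9×9 = 729 voxels
[1] y-view keeps 37 columns → grid now 333
[2] x-view keeps 33 columns → grid now 130

voxel count = 130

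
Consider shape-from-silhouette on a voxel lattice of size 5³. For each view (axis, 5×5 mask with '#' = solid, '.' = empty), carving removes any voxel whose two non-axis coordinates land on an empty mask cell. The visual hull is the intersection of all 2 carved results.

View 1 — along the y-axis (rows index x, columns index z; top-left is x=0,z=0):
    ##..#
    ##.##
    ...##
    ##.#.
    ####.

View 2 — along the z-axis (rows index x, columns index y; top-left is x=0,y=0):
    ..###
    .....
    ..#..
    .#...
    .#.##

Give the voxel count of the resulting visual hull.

|visual hull| = 26

start: 5×5×5 = 125 voxels
after view 1 [y-axis, 16 of 25 cells solid] → remaining = 80
after view 2 [z-axis, 8 of 25 cells solid] → remaining = 26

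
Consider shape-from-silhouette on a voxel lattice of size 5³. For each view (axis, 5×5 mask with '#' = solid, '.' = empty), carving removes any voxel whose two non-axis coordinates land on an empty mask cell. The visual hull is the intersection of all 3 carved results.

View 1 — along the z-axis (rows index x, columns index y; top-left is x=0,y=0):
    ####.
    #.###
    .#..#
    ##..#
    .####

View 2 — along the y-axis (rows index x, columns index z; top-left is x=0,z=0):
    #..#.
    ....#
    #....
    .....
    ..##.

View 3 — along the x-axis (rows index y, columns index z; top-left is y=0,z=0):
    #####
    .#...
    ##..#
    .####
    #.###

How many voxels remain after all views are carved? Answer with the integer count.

initial block: 5^3 = 125
after view 1 [z-axis, 17 of 25 cells solid] → remaining = 85
after view 2 [y-axis, 6 of 25 cells solid] → remaining = 22
after view 3 [x-axis, 17 of 25 cells solid] → remaining = 13

13 voxels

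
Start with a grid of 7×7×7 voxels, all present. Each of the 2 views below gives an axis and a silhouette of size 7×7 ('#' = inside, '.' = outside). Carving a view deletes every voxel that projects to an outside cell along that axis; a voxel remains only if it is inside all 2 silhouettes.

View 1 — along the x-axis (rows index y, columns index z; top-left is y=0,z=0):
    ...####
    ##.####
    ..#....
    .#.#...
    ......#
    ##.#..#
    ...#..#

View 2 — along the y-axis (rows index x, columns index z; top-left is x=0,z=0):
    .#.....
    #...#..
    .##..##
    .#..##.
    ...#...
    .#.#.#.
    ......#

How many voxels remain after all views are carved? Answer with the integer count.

start: 7×7×7 = 343 voxels
[1] x-view keeps 20 columns → grid now 140
[2] y-view keeps 15 columns → grid now 45

voxel count = 45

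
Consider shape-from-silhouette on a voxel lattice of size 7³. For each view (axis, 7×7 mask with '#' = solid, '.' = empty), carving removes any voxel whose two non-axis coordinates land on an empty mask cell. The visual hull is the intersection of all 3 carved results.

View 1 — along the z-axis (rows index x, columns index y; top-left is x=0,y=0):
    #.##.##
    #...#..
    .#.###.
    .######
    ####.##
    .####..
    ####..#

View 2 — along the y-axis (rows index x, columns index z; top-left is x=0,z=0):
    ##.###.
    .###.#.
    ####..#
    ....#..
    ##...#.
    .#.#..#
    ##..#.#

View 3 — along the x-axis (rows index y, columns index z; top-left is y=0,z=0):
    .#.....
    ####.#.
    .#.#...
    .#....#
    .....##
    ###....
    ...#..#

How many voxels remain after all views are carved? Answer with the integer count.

full grid |V| = 343
V1 z: intersect with XY mask (32 set) -- 224 left
V2 y: intersect with XZ mask (25 set) -- 109 left
V3 x: intersect with YZ mask (17 set) -- 41 left

voxel count = 41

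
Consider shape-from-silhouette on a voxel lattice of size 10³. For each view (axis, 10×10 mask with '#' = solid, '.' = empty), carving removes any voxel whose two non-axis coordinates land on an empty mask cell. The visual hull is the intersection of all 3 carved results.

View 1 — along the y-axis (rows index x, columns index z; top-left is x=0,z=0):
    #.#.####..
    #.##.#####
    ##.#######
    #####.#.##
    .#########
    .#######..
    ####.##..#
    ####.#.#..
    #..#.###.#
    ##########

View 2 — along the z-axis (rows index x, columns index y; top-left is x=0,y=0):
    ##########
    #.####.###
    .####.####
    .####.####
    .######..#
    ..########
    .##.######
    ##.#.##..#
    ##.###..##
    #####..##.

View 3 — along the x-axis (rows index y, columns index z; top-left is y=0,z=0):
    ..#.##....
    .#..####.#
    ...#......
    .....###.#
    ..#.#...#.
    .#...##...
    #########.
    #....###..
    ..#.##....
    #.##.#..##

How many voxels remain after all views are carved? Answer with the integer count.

before carving: 1000 voxels (10×10×10)
step 1: project along y, AND mask (76/100) → |grid| = 760
step 2: project along z, AND mask (77/100) → |grid| = 583
step 3: project along x, AND mask (42/100) → |grid| = 250

voxel count = 250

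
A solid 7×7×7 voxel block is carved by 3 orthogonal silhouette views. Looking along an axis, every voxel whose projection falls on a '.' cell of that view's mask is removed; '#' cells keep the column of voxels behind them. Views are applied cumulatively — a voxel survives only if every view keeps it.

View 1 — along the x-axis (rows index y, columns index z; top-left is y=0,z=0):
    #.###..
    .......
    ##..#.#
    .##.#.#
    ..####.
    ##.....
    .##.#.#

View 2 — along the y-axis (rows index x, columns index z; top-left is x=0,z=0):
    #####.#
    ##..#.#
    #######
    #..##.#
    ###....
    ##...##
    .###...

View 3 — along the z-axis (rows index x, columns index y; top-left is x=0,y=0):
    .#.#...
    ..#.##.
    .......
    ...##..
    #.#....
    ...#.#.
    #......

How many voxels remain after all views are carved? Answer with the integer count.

start: 7×7×7 = 343 voxels
V1 x: intersect with YZ mask (22 set) -- 154 left
V2 y: intersect with XZ mask (31 set) -- 103 left
V3 z: intersect with XY mask (12 set) -- 25 left

25 voxels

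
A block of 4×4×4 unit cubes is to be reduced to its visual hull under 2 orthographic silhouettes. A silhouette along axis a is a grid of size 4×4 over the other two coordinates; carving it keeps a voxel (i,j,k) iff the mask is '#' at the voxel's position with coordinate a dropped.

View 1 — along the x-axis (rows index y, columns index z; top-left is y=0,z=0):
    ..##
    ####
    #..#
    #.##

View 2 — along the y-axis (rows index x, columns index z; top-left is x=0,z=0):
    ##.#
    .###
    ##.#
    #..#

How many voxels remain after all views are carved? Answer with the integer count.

voxel count = 31

before carving: 64 voxels (4×4×4)
after view 1 [x-axis, 11 of 16 cells solid] → remaining = 44
after view 2 [y-axis, 11 of 16 cells solid] → remaining = 31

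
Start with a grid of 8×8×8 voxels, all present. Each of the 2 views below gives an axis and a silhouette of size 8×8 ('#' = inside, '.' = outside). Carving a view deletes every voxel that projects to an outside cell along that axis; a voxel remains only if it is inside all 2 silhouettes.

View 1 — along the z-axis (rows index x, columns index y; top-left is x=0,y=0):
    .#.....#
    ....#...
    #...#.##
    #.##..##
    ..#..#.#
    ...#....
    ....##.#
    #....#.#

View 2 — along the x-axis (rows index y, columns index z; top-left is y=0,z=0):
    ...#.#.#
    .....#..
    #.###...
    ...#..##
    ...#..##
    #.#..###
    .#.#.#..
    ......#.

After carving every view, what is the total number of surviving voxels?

before carving: 512 voxels (8×8×8)
step 1: project along z, AND mask (22/64) → |grid| = 176
step 2: project along x, AND mask (23/64) → |grid| = 60

voxel count = 60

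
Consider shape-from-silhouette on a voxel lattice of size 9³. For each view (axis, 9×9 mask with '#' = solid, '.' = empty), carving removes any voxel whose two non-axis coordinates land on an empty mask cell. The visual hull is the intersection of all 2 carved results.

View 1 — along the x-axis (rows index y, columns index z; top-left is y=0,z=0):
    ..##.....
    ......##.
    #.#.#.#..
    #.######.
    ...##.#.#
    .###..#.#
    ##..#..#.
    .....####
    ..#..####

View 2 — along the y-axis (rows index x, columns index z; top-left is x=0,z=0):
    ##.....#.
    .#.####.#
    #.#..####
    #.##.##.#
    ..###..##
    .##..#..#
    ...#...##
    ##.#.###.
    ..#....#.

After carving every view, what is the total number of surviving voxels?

full grid |V| = 729
carve view 1 (along x, YZ-mask fill 37/81): 333 voxels remain
carve view 2 (along y, XZ-mask fill 41/81): 170 voxels remain

170 voxels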